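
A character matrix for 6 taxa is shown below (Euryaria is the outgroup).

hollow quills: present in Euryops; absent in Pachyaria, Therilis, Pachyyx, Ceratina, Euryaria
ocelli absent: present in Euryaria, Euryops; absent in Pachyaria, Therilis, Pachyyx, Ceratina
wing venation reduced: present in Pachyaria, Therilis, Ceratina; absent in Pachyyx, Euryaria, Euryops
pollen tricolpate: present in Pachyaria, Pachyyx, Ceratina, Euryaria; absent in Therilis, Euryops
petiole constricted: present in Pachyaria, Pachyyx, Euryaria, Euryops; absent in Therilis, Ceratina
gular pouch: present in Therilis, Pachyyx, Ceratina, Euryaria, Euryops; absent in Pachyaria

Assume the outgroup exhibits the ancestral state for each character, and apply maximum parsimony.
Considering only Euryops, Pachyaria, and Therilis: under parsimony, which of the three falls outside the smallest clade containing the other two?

Euryops

Character polarity is set by the outgroup: the derived state is whichever differs from the outgroup's state, so for ocelli absent, pollen tricolpate, petiole constricted, gular pouch the derived state is 'absent', and for the remaining characters it is 'present'.
hollow quills (derived state 'present') is unique to Euryops (autapomorphy; uninformative for grouping).
Only Ceratina, Pachyaria, Pachyyx, and Therilis show the derived state 'absent' for ocelli absent, supporting them as a clade.
wing venation reduced: derived state 'present' in Ceratina, Pachyaria, and Therilis only — synapomorphy for {Ceratina, Pachyaria, Therilis}.
pollen tricolpate groups Euryops and Therilis, which is incompatible with the clades supported by the remaining characters; treating it as convergent (homoplasy) costs fewer steps than any alternative tree.
petiole constricted: derived state 'absent' in Ceratina and Therilis only — synapomorphy for {Ceratina, Therilis}.
gular pouch (derived state 'absent') is unique to Pachyaria (autapomorphy; uninformative for grouping).
Most parsimonious ingroup topology: ((((Therilis,Ceratina),Pachyaria),Pachyyx),Euryops).
Pachyaria and Therilis share a more recent common ancestor with each other than either does with Euryops, so Euryops is the least closely related of the three.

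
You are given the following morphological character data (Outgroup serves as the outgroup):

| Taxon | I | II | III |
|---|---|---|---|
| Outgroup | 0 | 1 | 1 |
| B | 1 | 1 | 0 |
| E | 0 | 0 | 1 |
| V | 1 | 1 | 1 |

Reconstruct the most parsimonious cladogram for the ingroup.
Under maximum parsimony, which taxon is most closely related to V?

Character polarity is set by the outgroup: the derived state is whichever differs from the outgroup's state, so for II, III the derived state is '0', and for the remaining characters it is '1'.
I: derived state '1' in B and V only — synapomorphy for {B, V}.
II: derived state '0' in E only — an autapomorphy, so it tells us nothing about relationships among taxa.
III (derived state '0') is unique to B (autapomorphy; uninformative for grouping).
Most parsimonious ingroup topology: ((B,V),E).
V and B form a cherry on this tree, so they are sister taxa.

B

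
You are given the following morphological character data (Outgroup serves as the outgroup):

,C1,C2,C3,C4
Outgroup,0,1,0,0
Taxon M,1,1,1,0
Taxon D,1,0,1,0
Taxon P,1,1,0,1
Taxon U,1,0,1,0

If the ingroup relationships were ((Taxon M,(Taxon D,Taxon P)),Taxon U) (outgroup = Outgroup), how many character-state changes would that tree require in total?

Map each character onto ((Taxon M,(Taxon D,Taxon P)),Taxon U) (rooted by Outgroup) and count the minimum state changes it requires (Fitch parsimony):
C1: 1; C2: 2; C3: 2; C4: 1.
Total tree length = 6.

6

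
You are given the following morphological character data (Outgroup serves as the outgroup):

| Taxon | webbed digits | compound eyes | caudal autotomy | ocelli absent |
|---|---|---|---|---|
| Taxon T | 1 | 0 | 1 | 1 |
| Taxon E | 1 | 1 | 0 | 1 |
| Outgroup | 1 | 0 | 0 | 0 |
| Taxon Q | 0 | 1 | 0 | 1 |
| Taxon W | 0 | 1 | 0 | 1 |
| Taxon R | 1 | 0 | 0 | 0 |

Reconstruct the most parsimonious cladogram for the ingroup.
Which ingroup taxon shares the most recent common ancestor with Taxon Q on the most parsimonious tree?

Character polarity is set by the outgroup: the derived state is whichever differs from the outgroup's state, so for webbed digits the derived state is '0', and for the remaining characters it is '1'.
Only Taxon Q and Taxon W show the derived state '0' for webbed digits, supporting them as a clade.
compound eyes (derived state '1') is shared by Taxon E, Taxon Q, and Taxon W — a synapomorphy uniting that clade.
caudal autotomy: derived state '1' in Taxon T only — an autapomorphy, so it tells us nothing about relationships among taxa.
ocelli absent: derived state '1' in Taxon E, Taxon Q, Taxon T, and Taxon W only — synapomorphy for {Taxon E, Taxon Q, Taxon T, Taxon W}.
Most parsimonious ingroup topology: ((Taxon T,((Taxon Q,Taxon W),Taxon E)),Taxon R).
Taxon Q and Taxon W form a cherry on this tree, so they are sister taxa.

Taxon W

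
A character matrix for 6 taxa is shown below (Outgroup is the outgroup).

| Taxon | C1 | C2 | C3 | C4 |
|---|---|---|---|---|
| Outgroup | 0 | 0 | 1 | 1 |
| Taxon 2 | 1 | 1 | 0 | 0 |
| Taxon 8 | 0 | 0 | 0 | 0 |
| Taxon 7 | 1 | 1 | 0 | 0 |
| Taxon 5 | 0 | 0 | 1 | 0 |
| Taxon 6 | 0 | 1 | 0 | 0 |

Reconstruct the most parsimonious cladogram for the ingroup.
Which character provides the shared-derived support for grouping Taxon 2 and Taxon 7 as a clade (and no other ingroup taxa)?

C1

Character polarity is set by the outgroup: the derived state is whichever differs from the outgroup's state, so for C3, C4 the derived state is '0', and for the remaining characters it is '1'.
Only Taxon 2 and Taxon 7 show the derived state '1' for C1, supporting them as a clade.
C2 (derived state '1') is shared by Taxon 2, Taxon 6, and Taxon 7 — a synapomorphy uniting that clade.
C3: derived state '0' in Taxon 2, Taxon 6, Taxon 7, and Taxon 8 only — synapomorphy for {Taxon 2, Taxon 6, Taxon 7, Taxon 8}.
C4 (derived state '0') is shared by all ingroup taxa — unites the whole ingroup.
Most parsimonious ingroup topology: ((((Taxon 2,Taxon 7),Taxon 6),Taxon 8),Taxon 5).
The clade {Taxon 2, Taxon 7} is supported by C1: its derived state '1' occurs in exactly those taxa and in no other taxon (including the outgroup).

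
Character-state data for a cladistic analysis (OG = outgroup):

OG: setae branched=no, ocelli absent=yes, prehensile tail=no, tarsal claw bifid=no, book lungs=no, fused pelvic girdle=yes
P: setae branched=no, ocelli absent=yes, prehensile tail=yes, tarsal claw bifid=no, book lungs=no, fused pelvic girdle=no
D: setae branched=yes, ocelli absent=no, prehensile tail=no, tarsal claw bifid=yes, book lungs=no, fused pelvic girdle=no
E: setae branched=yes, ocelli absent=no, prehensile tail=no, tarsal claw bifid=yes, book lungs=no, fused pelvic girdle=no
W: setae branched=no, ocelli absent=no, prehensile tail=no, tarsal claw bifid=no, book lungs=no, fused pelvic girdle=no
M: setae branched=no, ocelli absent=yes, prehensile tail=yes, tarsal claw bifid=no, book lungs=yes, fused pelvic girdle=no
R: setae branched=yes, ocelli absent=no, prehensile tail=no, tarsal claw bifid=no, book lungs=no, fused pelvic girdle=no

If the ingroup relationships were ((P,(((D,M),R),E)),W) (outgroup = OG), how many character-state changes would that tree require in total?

Map each character onto ((P,(((D,M),R),E)),W) (rooted by OG) and count the minimum state changes it requires (Fitch parsimony):
setae branched: 2; ocelli absent: 3; prehensile tail: 2; tarsal claw bifid: 2; book lungs: 1; fused pelvic girdle: 1.
Total tree length = 11.

11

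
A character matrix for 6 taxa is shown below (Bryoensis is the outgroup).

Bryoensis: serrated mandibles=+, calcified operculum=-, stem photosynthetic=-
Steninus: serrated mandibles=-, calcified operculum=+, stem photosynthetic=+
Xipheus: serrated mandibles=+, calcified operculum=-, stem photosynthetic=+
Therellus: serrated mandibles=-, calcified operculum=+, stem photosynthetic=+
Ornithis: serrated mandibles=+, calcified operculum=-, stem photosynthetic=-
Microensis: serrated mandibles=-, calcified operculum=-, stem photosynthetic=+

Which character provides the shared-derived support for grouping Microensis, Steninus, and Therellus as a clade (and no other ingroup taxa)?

Character polarity is set by the outgroup: the derived state is whichever differs from the outgroup's state, so for serrated mandibles the derived state is '-', and for the remaining characters it is '+'.
serrated mandibles: derived state '-' in Microensis, Steninus, and Therellus only — synapomorphy for {Microensis, Steninus, Therellus}.
calcified operculum: derived state '+' in Steninus and Therellus only — synapomorphy for {Steninus, Therellus}.
stem photosynthetic: derived state '+' in Microensis, Steninus, Therellus, and Xipheus only — synapomorphy for {Microensis, Steninus, Therellus, Xipheus}.
Most parsimonious ingroup topology: ((((Steninus,Therellus),Microensis),Xipheus),Ornithis).
The clade {Microensis, Steninus, Therellus} is supported by serrated mandibles: its derived state '-' occurs in exactly those taxa and in no other taxon (including the outgroup).

serrated mandibles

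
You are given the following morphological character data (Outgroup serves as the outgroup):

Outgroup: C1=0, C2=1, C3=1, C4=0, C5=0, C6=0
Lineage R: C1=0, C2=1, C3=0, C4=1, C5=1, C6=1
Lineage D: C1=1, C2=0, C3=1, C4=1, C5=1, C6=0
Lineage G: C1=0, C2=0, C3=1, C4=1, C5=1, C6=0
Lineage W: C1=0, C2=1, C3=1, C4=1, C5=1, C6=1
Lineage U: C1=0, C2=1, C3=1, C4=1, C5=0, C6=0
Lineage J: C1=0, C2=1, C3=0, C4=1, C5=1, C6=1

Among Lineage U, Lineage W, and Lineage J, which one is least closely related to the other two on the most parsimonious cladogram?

Lineage U

Character polarity is set by the outgroup: the derived state is whichever differs from the outgroup's state, so for C2, C3 the derived state is '0', and for the remaining characters it is '1'.
C1 (derived state '1') is unique to Lineage D (autapomorphy; uninformative for grouping).
C2: derived state '0' in Lineage D and Lineage G only — synapomorphy for {Lineage D, Lineage G}.
C3 (derived state '0') is shared by Lineage J and Lineage R — a synapomorphy uniting that clade.
C4 (derived state '1') is shared by all ingroup taxa — unites the whole ingroup.
C5 (derived state '1') is shared by Lineage D, Lineage G, Lineage J, Lineage R, and Lineage W — a synapomorphy uniting that clade.
Only Lineage J, Lineage R, and Lineage W show the derived state '1' for C6, supporting them as a clade.
Most parsimonious ingroup topology: ((((Lineage R,Lineage J),Lineage W),(Lineage D,Lineage G)),Lineage U).
Lineage J and Lineage W share a more recent common ancestor with each other than either does with Lineage U, so Lineage U is the least closely related of the three.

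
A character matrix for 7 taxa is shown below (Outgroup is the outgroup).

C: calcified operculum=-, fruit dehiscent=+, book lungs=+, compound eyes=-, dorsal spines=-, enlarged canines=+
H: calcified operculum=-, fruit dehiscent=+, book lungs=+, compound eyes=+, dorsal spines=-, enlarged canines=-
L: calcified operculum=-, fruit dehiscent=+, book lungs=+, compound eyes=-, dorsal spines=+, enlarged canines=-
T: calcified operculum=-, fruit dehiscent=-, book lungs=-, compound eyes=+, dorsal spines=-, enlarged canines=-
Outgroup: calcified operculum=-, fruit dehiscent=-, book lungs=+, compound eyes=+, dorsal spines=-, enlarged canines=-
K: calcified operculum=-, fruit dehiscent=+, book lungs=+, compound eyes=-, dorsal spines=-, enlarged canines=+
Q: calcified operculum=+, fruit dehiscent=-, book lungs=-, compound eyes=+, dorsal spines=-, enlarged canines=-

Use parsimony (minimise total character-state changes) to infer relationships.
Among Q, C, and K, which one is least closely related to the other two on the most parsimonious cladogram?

Q

Character polarity is set by the outgroup: the derived state is whichever differs from the outgroup's state, so for book lungs, compound eyes the derived state is '-', and for the remaining characters it is '+'.
calcified operculum (derived state '+') is unique to Q (autapomorphy; uninformative for grouping).
fruit dehiscent: derived state '+' in C, H, K, and L only — synapomorphy for {C, H, K, L}.
book lungs (derived state '-') is shared by Q and T — a synapomorphy uniting that clade.
Only C, K, and L show the derived state '-' for compound eyes, supporting them as a clade.
dorsal spines: derived state '+' in L only — an autapomorphy, so it tells us nothing about relationships among taxa.
enlarged canines: derived state '+' in C and K only — synapomorphy for {C, K}.
Most parsimonious ingroup topology: ((H,((C,K),L)),(Q,T)).
K and C share a more recent common ancestor with each other than either does with Q, so Q is the least closely related of the three.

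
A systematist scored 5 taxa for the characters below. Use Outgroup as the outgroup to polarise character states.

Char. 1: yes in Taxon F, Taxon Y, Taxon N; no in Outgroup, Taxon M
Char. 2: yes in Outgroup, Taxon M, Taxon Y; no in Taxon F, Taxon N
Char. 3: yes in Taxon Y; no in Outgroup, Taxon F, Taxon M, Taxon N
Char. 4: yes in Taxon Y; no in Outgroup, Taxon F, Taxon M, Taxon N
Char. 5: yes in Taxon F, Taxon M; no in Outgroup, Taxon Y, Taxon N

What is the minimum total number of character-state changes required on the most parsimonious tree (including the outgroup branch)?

6

Character polarity is set by the outgroup: the derived state is whichever differs from the outgroup's state, so for Char. 2 the derived state is 'no', and for the remaining characters it is 'yes'.
Char. 1: derived state 'yes' in Taxon F, Taxon N, and Taxon Y only — synapomorphy for {Taxon F, Taxon N, Taxon Y}.
Char. 2: derived state 'no' in Taxon F and Taxon N only — synapomorphy for {Taxon F, Taxon N}.
Char. 3: derived state 'yes' in Taxon Y only — an autapomorphy, so it tells us nothing about relationships among taxa.
Char. 4: derived state 'yes' in Taxon Y only — an autapomorphy, so it tells us nothing about relationships among taxa.
Char. 5 (state 'yes') occurs in Taxon F and Taxon M but conflicts with the nesting implied by the other characters — most parsimoniously interpreted as homoplasy.
Most parsimonious ingroup topology: (((Taxon F,Taxon N),Taxon Y),Taxon M).
Changes per character on this tree: Char. 1: 1; Char. 2: 1; Char. 3: 1; Char. 4: 1; Char. 5: 2.
Total = 6.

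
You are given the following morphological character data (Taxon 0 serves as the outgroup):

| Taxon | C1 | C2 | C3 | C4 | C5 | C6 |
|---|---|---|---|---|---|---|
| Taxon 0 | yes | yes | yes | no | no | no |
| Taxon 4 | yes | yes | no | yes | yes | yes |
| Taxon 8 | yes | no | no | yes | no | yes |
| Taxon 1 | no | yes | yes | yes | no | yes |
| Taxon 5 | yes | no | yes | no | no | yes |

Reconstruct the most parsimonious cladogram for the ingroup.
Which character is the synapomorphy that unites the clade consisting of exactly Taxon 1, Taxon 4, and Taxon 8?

C4

Character polarity is set by the outgroup: the derived state is whichever differs from the outgroup's state, so for C1, C2, C3 the derived state is 'no', and for the remaining characters it is 'yes'.
C1: derived state 'no' in Taxon 1 only — an autapomorphy, so it tells us nothing about relationships among taxa.
C2 (state 'no') occurs in Taxon 5 and Taxon 8 but conflicts with the nesting implied by the other characters — most parsimoniously interpreted as homoplasy.
Only Taxon 4 and Taxon 8 show the derived state 'no' for C3, supporting them as a clade.
C4 (derived state 'yes') is shared by Taxon 1, Taxon 4, and Taxon 8 — a synapomorphy uniting that clade.
C5: derived state 'yes' in Taxon 4 only — an autapomorphy, so it tells us nothing about relationships among taxa.
C6 (derived state 'yes') is shared by all ingroup taxa — unites the whole ingroup.
Most parsimonious ingroup topology: (((Taxon 4,Taxon 8),Taxon 1),Taxon 5).
The clade {Taxon 1, Taxon 4, Taxon 8} is supported by C4: its derived state 'yes' occurs in exactly those taxa and in no other taxon (including the outgroup).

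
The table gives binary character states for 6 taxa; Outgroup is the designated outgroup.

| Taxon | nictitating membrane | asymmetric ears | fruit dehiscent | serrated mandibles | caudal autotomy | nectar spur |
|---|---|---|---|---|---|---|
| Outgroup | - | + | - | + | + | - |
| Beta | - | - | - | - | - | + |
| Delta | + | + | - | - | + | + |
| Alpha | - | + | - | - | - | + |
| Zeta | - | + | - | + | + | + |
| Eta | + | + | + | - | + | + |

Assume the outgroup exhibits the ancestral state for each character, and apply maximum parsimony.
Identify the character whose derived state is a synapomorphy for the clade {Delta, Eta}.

nictitating membrane

Character polarity is set by the outgroup: the derived state is whichever differs from the outgroup's state, so for asymmetric ears, serrated mandibles, caudal autotomy the derived state is '-', and for the remaining characters it is '+'.
Only Delta and Eta show the derived state '+' for nictitating membrane, supporting them as a clade.
asymmetric ears (derived state '-') is unique to Beta (autapomorphy; uninformative for grouping).
fruit dehiscent: derived state '+' in Eta only — an autapomorphy, so it tells us nothing about relationships among taxa.
Only Alpha, Beta, Delta, and Eta show the derived state '-' for serrated mandibles, supporting them as a clade.
caudal autotomy: derived state '-' in Alpha and Beta only — synapomorphy for {Alpha, Beta}.
All ingroup taxa share the derived state '+' for nectar spur; it defines the ingroup but does not resolve relationships within it.
Most parsimonious ingroup topology: (((Beta,Alpha),(Delta,Eta)),Zeta).
The clade {Delta, Eta} is supported by nictitating membrane: its derived state '+' occurs in exactly those taxa and in no other taxon (including the outgroup).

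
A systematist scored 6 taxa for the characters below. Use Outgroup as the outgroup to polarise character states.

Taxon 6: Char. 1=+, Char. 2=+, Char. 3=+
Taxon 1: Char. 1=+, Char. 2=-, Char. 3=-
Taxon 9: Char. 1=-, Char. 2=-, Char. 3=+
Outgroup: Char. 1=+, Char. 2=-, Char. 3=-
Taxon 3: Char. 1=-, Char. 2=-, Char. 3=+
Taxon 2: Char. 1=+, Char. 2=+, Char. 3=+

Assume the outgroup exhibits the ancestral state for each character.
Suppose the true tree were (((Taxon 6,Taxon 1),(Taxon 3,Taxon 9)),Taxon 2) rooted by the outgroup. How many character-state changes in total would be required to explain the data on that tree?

Map each character onto (((Taxon 6,Taxon 1),(Taxon 3,Taxon 9)),Taxon 2) (rooted by Outgroup) and count the minimum state changes it requires (Fitch parsimony):
Char. 1: 1; Char. 2: 2; Char. 3: 2.
Total tree length = 5.

5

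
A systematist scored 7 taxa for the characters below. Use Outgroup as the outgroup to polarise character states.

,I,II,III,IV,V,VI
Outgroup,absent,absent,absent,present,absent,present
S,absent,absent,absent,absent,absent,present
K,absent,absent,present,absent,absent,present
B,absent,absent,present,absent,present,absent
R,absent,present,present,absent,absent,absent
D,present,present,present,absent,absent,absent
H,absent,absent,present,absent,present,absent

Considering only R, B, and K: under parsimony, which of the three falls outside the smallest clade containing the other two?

K

Character polarity is set by the outgroup: the derived state is whichever differs from the outgroup's state, so for IV, VI the derived state is 'absent', and for the remaining characters it is 'present'.
I (derived state 'present') is unique to D (autapomorphy; uninformative for grouping).
Only D and R show the derived state 'present' for II, supporting them as a clade.
III: derived state 'present' in B, D, H, K, and R only — synapomorphy for {B, D, H, K, R}.
All ingroup taxa share the derived state 'absent' for IV; it defines the ingroup but does not resolve relationships within it.
V (derived state 'present') is shared by B and H — a synapomorphy uniting that clade.
Only B, D, H, and R show the derived state 'absent' for VI, supporting them as a clade.
Most parsimonious ingroup topology: (S,(K,((B,H),(R,D)))).
R and B share a more recent common ancestor with each other than either does with K, so K is the least closely related of the three.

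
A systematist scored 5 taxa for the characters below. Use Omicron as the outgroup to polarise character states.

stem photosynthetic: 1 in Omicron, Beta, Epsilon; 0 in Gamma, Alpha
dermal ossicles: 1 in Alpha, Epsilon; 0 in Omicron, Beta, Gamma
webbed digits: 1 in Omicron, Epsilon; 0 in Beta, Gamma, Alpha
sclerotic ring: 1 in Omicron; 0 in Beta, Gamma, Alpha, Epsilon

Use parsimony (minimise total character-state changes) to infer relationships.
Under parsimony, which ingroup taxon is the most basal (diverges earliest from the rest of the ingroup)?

Character polarity is set by the outgroup: the derived state is whichever differs from the outgroup's state, so for stem photosynthetic, webbed digits, sclerotic ring the derived state is '0', and for the remaining characters it is '1'.
stem photosynthetic: derived state '0' in Alpha and Gamma only — synapomorphy for {Alpha, Gamma}.
dermal ossicles groups Alpha and Epsilon, which is incompatible with the clades supported by the remaining characters; treating it as convergent (homoplasy) costs fewer steps than any alternative tree.
Only Alpha, Beta, and Gamma show the derived state '0' for webbed digits, supporting them as a clade.
sclerotic ring (derived state '0') is shared by all ingroup taxa — unites the whole ingroup.
Most parsimonious ingroup topology: ((Beta,(Gamma,Alpha)),Epsilon).
Epsilon is sister to the clade containing all other ingroup taxa, so it is the earliest-diverging (most basal) ingroup lineage.

Epsilon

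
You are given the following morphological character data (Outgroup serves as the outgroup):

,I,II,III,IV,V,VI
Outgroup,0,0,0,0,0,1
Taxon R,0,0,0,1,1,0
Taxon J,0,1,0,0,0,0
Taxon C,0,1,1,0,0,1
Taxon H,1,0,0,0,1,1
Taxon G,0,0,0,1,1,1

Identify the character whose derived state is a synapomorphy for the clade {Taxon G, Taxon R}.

Character polarity is set by the outgroup: the derived state is whichever differs from the outgroup's state, so for VI the derived state is '0', and for the remaining characters it is '1'.
I: derived state '1' in Taxon H only — an autapomorphy, so it tells us nothing about relationships among taxa.
II (derived state '1') is shared by Taxon C and Taxon J — a synapomorphy uniting that clade.
III (derived state '1') is unique to Taxon C (autapomorphy; uninformative for grouping).
Only Taxon G and Taxon R show the derived state '1' for IV, supporting them as a clade.
V: derived state '1' in Taxon G, Taxon H, and Taxon R only — synapomorphy for {Taxon G, Taxon H, Taxon R}.
VI groups Taxon J and Taxon R, which is incompatible with the clades supported by the remaining characters; treating it as convergent (homoplasy) costs fewer steps than any alternative tree.
Most parsimonious ingroup topology: (((Taxon R,Taxon G),Taxon H),(Taxon J,Taxon C)).
The clade {Taxon G, Taxon R} is supported by IV: its derived state '1' occurs in exactly those taxa and in no other taxon (including the outgroup).

IV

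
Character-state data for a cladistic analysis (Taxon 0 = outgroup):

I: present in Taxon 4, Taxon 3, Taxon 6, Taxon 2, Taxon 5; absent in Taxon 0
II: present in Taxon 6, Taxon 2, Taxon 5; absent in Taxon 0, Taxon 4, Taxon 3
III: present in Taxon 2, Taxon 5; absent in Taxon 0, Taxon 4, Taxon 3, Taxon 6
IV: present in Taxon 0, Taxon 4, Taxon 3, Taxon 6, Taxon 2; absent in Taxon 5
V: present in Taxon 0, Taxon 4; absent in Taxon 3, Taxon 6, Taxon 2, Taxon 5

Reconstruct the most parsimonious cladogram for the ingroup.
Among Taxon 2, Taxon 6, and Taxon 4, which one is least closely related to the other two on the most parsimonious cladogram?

Taxon 4

Character polarity is set by the outgroup: the derived state is whichever differs from the outgroup's state, so for IV, V the derived state is 'absent', and for the remaining characters it is 'present'.
I (derived state 'present') is shared by all ingroup taxa — unites the whole ingroup.
II (derived state 'present') is shared by Taxon 2, Taxon 5, and Taxon 6 — a synapomorphy uniting that clade.
III (derived state 'present') is shared by Taxon 2 and Taxon 5 — a synapomorphy uniting that clade.
IV: derived state 'absent' in Taxon 5 only — an autapomorphy, so it tells us nothing about relationships among taxa.
Only Taxon 2, Taxon 3, Taxon 5, and Taxon 6 show the derived state 'absent' for V, supporting them as a clade.
Most parsimonious ingroup topology: (Taxon 4,(Taxon 3,(Taxon 6,(Taxon 2,Taxon 5)))).
Taxon 6 and Taxon 2 share a more recent common ancestor with each other than either does with Taxon 4, so Taxon 4 is the least closely related of the three.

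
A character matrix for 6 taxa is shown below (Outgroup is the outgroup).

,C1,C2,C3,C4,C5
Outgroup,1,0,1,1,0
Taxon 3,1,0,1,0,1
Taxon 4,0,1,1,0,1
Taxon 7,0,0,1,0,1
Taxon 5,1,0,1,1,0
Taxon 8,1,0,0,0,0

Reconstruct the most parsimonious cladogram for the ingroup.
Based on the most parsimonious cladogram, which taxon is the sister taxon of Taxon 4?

Taxon 7

Character polarity is set by the outgroup: the derived state is whichever differs from the outgroup's state, so for C1, C3, C4 the derived state is '0', and for the remaining characters it is '1'.
Only Taxon 4 and Taxon 7 show the derived state '0' for C1, supporting them as a clade.
C2 (derived state '1') is unique to Taxon 4 (autapomorphy; uninformative for grouping).
C3: derived state '0' in Taxon 8 only — an autapomorphy, so it tells us nothing about relationships among taxa.
C4: derived state '0' in Taxon 3, Taxon 4, Taxon 7, and Taxon 8 only — synapomorphy for {Taxon 3, Taxon 4, Taxon 7, Taxon 8}.
Only Taxon 3, Taxon 4, and Taxon 7 show the derived state '1' for C5, supporting them as a clade.
Most parsimonious ingroup topology: (((Taxon 3,(Taxon 4,Taxon 7)),Taxon 8),Taxon 5).
Taxon 4 and Taxon 7 form a cherry on this tree, so they are sister taxa.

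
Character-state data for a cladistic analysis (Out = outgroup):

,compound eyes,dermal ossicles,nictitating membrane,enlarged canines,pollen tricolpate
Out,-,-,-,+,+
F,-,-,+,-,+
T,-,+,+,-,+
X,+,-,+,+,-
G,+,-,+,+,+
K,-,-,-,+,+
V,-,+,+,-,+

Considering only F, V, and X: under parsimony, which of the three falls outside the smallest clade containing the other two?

Character polarity is set by the outgroup: the derived state is whichever differs from the outgroup's state, so for enlarged canines, pollen tricolpate the derived state is '-', and for the remaining characters it is '+'.
Only G and X show the derived state '+' for compound eyes, supporting them as a clade.
dermal ossicles: derived state '+' in T and V only — synapomorphy for {T, V}.
nictitating membrane: derived state '+' in F, G, T, V, and X only — synapomorphy for {F, G, T, V, X}.
enlarged canines (derived state '-') is shared by F, T, and V — a synapomorphy uniting that clade.
pollen tricolpate: derived state '-' in X only — an autapomorphy, so it tells us nothing about relationships among taxa.
Most parsimonious ingroup topology: (((F,(T,V)),(X,G)),K).
F and V share a more recent common ancestor with each other than either does with X, so X is the least closely related of the three.

X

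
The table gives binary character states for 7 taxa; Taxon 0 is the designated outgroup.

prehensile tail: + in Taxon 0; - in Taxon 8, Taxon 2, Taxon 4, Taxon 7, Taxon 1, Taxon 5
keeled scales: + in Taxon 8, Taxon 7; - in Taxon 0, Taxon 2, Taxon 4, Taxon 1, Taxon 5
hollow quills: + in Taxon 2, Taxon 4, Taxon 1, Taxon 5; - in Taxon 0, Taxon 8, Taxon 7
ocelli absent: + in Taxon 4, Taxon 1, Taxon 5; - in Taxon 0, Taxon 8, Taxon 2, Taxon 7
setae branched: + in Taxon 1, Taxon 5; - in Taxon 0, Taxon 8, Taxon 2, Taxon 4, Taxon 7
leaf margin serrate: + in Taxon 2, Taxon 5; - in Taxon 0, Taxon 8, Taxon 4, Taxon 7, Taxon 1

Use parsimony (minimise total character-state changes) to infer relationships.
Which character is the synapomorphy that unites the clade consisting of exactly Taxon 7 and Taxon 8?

keeled scales

Character polarity is set by the outgroup: the derived state is whichever differs from the outgroup's state, so for prehensile tail the derived state is '-', and for the remaining characters it is '+'.
All ingroup taxa share the derived state '-' for prehensile tail; it defines the ingroup but does not resolve relationships within it.
keeled scales (derived state '+') is shared by Taxon 7 and Taxon 8 — a synapomorphy uniting that clade.
Only Taxon 1, Taxon 2, Taxon 4, and Taxon 5 show the derived state '+' for hollow quills, supporting them as a clade.
Only Taxon 1, Taxon 4, and Taxon 5 show the derived state '+' for ocelli absent, supporting them as a clade.
Only Taxon 1 and Taxon 5 show the derived state '+' for setae branched, supporting them as a clade.
leaf margin serrate groups Taxon 2 and Taxon 5, which is incompatible with the clades supported by the remaining characters; treating it as convergent (homoplasy) costs fewer steps than any alternative tree.
Most parsimonious ingroup topology: ((Taxon 8,Taxon 7),(Taxon 2,(Taxon 4,(Taxon 1,Taxon 5)))).
The clade {Taxon 7, Taxon 8} is supported by keeled scales: its derived state '+' occurs in exactly those taxa and in no other taxon (including the outgroup).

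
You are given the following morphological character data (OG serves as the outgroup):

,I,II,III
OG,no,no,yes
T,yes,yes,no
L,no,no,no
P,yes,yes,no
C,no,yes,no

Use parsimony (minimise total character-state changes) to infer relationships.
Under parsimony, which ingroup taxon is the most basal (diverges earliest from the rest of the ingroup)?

L

Character polarity is set by the outgroup: the derived state is whichever differs from the outgroup's state, so for III the derived state is 'no', and for the remaining characters it is 'yes'.
I: derived state 'yes' in P and T only — synapomorphy for {P, T}.
II: derived state 'yes' in C, P, and T only — synapomorphy for {C, P, T}.
III (derived state 'no') is shared by all ingroup taxa — unites the whole ingroup.
Most parsimonious ingroup topology: (((T,P),C),L).
L is sister to the clade containing all other ingroup taxa, so it is the earliest-diverging (most basal) ingroup lineage.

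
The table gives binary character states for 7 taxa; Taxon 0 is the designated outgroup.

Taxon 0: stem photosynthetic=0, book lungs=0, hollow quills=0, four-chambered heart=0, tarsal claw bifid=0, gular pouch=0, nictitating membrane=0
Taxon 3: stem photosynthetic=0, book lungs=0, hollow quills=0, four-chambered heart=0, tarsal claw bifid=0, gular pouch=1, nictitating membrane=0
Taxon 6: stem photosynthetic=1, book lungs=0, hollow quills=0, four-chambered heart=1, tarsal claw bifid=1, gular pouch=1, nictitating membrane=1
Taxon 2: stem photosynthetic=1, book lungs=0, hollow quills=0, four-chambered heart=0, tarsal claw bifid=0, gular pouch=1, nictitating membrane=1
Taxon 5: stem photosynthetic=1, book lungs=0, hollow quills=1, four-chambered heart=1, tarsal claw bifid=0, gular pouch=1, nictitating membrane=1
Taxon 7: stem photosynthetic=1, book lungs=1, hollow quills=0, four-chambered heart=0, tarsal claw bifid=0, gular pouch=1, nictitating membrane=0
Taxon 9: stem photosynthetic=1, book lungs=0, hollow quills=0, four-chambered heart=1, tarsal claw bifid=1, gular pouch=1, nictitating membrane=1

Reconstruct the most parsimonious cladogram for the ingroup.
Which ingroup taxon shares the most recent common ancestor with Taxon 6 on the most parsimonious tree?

The outgroup has state '0' for every character, so '1' is the derived state throughout.
stem photosynthetic: derived state '1' in Taxon 2, Taxon 5, Taxon 6, Taxon 7, and Taxon 9 only — synapomorphy for {Taxon 2, Taxon 5, Taxon 6, Taxon 7, Taxon 9}.
book lungs (derived state '1') is unique to Taxon 7 (autapomorphy; uninformative for grouping).
hollow quills (derived state '1') is unique to Taxon 5 (autapomorphy; uninformative for grouping).
Only Taxon 5, Taxon 6, and Taxon 9 show the derived state '1' for four-chambered heart, supporting them as a clade.
tarsal claw bifid (derived state '1') is shared by Taxon 6 and Taxon 9 — a synapomorphy uniting that clade.
All ingroup taxa share the derived state '1' for gular pouch; it defines the ingroup but does not resolve relationships within it.
nictitating membrane (derived state '1') is shared by Taxon 2, Taxon 5, Taxon 6, and Taxon 9 — a synapomorphy uniting that clade.
Most parsimonious ingroup topology: (Taxon 3,((((Taxon 6,Taxon 9),Taxon 5),Taxon 2),Taxon 7)).
Taxon 6 and Taxon 9 form a cherry on this tree, so they are sister taxa.

Taxon 9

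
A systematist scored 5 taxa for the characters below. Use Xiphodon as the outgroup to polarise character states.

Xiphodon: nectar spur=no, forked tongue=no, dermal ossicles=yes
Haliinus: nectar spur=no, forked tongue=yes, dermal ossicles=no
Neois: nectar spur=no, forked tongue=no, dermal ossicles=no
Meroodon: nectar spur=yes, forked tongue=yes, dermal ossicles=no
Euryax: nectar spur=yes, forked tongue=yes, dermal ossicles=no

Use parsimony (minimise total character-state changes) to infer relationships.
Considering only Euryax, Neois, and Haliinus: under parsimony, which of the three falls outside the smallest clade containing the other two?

Neois

Character polarity is set by the outgroup: the derived state is whichever differs from the outgroup's state, so for dermal ossicles the derived state is 'no', and for the remaining characters it is 'yes'.
Only Euryax and Meroodon show the derived state 'yes' for nectar spur, supporting them as a clade.
forked tongue: derived state 'yes' in Euryax, Haliinus, and Meroodon only — synapomorphy for {Euryax, Haliinus, Meroodon}.
All ingroup taxa share the derived state 'no' for dermal ossicles; it defines the ingroup but does not resolve relationships within it.
Most parsimonious ingroup topology: ((Haliinus,(Meroodon,Euryax)),Neois).
Euryax and Haliinus share a more recent common ancestor with each other than either does with Neois, so Neois is the least closely related of the three.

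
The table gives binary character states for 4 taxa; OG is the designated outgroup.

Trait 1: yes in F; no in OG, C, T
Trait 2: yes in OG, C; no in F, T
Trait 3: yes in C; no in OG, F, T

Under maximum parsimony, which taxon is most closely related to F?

Character polarity is set by the outgroup: the derived state is whichever differs from the outgroup's state, so for Trait 2 the derived state is 'no', and for the remaining characters it is 'yes'.
Trait 1 (derived state 'yes') is unique to F (autapomorphy; uninformative for grouping).
Only F and T show the derived state 'no' for Trait 2, supporting them as a clade.
Trait 3 (derived state 'yes') is unique to C (autapomorphy; uninformative for grouping).
Most parsimonious ingroup topology: ((F,T),C).
F and T form a cherry on this tree, so they are sister taxa.

T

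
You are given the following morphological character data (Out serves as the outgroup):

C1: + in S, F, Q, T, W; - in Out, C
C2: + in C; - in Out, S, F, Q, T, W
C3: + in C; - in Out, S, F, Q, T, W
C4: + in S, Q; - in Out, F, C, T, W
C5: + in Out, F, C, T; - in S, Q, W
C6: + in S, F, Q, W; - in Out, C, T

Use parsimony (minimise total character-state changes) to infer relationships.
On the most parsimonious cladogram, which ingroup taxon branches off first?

Character polarity is set by the outgroup: the derived state is whichever differs from the outgroup's state, so for C5 the derived state is '-', and for the remaining characters it is '+'.
C1 (derived state '+') is shared by F, Q, S, T, and W — a synapomorphy uniting that clade.
C2 (derived state '+') is unique to C (autapomorphy; uninformative for grouping).
C3: derived state '+' in C only — an autapomorphy, so it tells us nothing about relationships among taxa.
C4 (derived state '+') is shared by Q and S — a synapomorphy uniting that clade.
Only Q, S, and W show the derived state '-' for C5, supporting them as a clade.
Only F, Q, S, and W show the derived state '+' for C6, supporting them as a clade.
Most parsimonious ingroup topology: (((((S,Q),W),F),T),C).
C is sister to the clade containing all other ingroup taxa, so it is the earliest-diverging (most basal) ingroup lineage.

C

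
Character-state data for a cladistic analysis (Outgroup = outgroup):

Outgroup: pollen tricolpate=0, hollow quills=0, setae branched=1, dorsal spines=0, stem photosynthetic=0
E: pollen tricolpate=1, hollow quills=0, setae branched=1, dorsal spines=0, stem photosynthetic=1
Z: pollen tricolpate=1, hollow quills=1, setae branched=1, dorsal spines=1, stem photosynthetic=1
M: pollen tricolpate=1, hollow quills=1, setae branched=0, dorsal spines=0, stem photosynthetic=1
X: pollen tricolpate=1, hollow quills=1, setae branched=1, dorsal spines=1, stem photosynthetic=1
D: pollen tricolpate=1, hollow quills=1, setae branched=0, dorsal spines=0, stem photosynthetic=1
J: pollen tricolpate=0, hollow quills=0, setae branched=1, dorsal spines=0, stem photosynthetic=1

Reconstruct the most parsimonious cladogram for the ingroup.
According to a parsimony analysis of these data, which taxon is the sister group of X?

Z

Character polarity is set by the outgroup: the derived state is whichever differs from the outgroup's state, so for setae branched the derived state is '0', and for the remaining characters it is '1'.
pollen tricolpate (derived state '1') is shared by D, E, M, X, and Z — a synapomorphy uniting that clade.
hollow quills (derived state '1') is shared by D, M, X, and Z — a synapomorphy uniting that clade.
Only D and M show the derived state '0' for setae branched, supporting them as a clade.
dorsal spines (derived state '1') is shared by X and Z — a synapomorphy uniting that clade.
stem photosynthetic (derived state '1') is shared by all ingroup taxa — unites the whole ingroup.
Most parsimonious ingroup topology: ((E,((Z,X),(M,D))),J).
X and Z form a cherry on this tree, so they are sister taxa.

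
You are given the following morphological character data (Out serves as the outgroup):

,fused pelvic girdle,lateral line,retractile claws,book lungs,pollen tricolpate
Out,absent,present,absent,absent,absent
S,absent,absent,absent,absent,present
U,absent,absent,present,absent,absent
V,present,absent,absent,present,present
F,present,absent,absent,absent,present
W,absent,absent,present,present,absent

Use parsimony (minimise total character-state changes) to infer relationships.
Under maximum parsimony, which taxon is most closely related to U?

W

Character polarity is set by the outgroup: the derived state is whichever differs from the outgroup's state, so for lateral line the derived state is 'absent', and for the remaining characters it is 'present'.
Only F and V show the derived state 'present' for fused pelvic girdle, supporting them as a clade.
lateral line (derived state 'absent') is shared by all ingroup taxa — unites the whole ingroup.
Only U and W show the derived state 'present' for retractile claws, supporting them as a clade.
book lungs (state 'present') occurs in V and W but conflicts with the nesting implied by the other characters — most parsimoniously interpreted as homoplasy.
pollen tricolpate: derived state 'present' in F, S, and V only — synapomorphy for {F, S, V}.
Most parsimonious ingroup topology: ((S,(V,F)),(U,W)).
U and W form a cherry on this tree, so they are sister taxa.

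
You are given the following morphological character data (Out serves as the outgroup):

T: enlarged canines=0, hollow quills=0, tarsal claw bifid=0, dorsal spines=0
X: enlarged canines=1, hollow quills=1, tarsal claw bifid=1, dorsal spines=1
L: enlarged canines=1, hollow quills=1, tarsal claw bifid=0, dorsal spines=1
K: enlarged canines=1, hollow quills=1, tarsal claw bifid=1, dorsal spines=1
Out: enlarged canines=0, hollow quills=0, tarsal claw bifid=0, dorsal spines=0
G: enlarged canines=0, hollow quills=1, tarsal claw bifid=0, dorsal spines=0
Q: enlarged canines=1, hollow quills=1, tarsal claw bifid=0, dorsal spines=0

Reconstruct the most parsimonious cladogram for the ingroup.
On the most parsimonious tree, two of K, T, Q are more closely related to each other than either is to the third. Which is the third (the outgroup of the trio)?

T

The outgroup has state '0' for every character, so '1' is the derived state throughout.
enlarged canines (derived state '1') is shared by K, L, Q, and X — a synapomorphy uniting that clade.
hollow quills (derived state '1') is shared by G, K, L, Q, and X — a synapomorphy uniting that clade.
Only K and X show the derived state '1' for tarsal claw bifid, supporting them as a clade.
dorsal spines: derived state '1' in K, L, and X only — synapomorphy for {K, L, X}.
Most parsimonious ingroup topology: (((((K,X),L),Q),G),T).
K and Q share a more recent common ancestor with each other than either does with T, so T is the least closely related of the three.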